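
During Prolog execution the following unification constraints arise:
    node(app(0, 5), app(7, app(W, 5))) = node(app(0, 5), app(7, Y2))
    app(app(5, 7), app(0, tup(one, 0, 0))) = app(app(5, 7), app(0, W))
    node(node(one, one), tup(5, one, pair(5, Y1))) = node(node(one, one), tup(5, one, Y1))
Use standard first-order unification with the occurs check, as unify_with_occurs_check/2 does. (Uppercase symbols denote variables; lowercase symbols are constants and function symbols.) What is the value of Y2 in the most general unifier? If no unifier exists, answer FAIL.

Decompose node/2: app(0, 5) = app(0, 5),  app(7, app(W, 5)) = app(7, Y2).
Delete trivial equation app(0, 5) = app(0, 5).
Decompose app/2: 7 = 7,  app(W, 5) = Y2.
Delete trivial equation 7 = 7.
Bind Y2 := app(W, 5); no other remaining equation mentions Y2.
Decompose app/2: app(5, 7) = app(5, 7),  app(0, tup(one, 0, 0)) = app(0, W).
Delete trivial equation app(5, 7) = app(5, 7).
Decompose app/2: 0 = 0,  tup(one, 0, 0) = W.
Delete trivial equation 0 = 0.
Bind W := tup(one, 0, 0); no other remaining equation mentions W. Substituting into the earlier binding gives Y2 := app(tup(one, 0, 0), 5).
Decompose node/2: node(one, one) = node(one, one),  tup(5, one, pair(5, Y1)) = tup(5, one, Y1).
Delete trivial equation node(one, one) = node(one, one).
Decompose tup/3: 5 = 5,  one = one,  pair(5, Y1) = Y1.
Delete trivial equation 5 = 5.
Delete trivial equation one = one.
Occurs check fails: Y1 occurs in pair(5, Y1); the equation Y1 = pair(5, Y1) has no finite solution.

FAIL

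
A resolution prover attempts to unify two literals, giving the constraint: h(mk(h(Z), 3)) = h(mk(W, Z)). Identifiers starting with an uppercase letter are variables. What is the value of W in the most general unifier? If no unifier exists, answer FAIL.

h(3)

Decompose h/1: mk(h(Z), 3) = mk(W, Z).
Decompose mk/2: h(Z) = W,  3 = Z.
Bind W := h(Z); no other remaining equation mentions W.
Bind Z := 3. Substituting into the earlier binding gives W := h(3).
MGU = { W ↦ h(3), Z ↦ 3 }, so W ↦ h(3).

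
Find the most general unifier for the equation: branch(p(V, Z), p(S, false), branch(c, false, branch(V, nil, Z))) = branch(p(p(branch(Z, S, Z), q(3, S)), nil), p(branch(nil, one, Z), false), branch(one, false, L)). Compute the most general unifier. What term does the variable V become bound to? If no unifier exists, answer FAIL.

FAIL

Decompose branch/3: p(V, Z) = p(p(branch(Z, S, Z), q(3, S)), nil),  p(S, false) = p(branch(nil, one, Z), false),  branch(c, false, branch(V, nil, Z)) = branch(one, false, L).
Decompose p/2: V = p(branch(Z, S, Z), q(3, S)),  Z = nil.
Bind V := p(branch(Z, S, Z), q(3, S)); substituting into the one remaining equation that mentions V gives: branch(c, false, branch(p(branch(Z, S, Z), q(3, S)), nil, Z)) = branch(one, false, L).
Bind Z := nil; substituting into the remaining equations gives: p(S, false) = p(branch(nil, one, nil), false),  branch(c, false, branch(p(branch(nil, S, nil), q(3, S)), nil, nil)) = branch(one, false, L). Substituting into the earlier binding gives V := p(branch(nil, S, nil), q(3, S)).
Decompose p/2: S = branch(nil, one, nil),  false = false.
Bind S := branch(nil, one, nil); substituting into the one remaining equation that mentions S gives: branch(c, false, branch(p(branch(nil, branch(nil, one, nil), nil), q(3, branch(nil, one, nil))), nil, nil)) = branch(one, false, L). Substituting into the earlier binding gives V := p(branch(nil, branch(nil, one, nil), nil), q(3, branch(nil, one, nil))).
Delete trivial equation false = false.
Decompose branch/3: c = one,  false = false,  branch(p(branch(nil, branch(nil, one, nil), nil), q(3, branch(nil, one, nil))), nil, nil) = L.
Clash: constants c and one differ; no unifier exists.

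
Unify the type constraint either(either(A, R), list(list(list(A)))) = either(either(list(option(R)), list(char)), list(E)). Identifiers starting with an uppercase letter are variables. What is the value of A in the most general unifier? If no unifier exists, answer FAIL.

Decompose either/2: either(A, R) = either(list(option(R)), list(char)),  list(list(list(A))) = list(E).
Decompose either/2: A = list(option(R)),  R = list(char).
Bind A := list(option(R)); substituting into the one remaining equation that mentions A gives: list(list(list(list(option(R))))) = list(E).
Bind R := list(char); substituting into the remaining equation gives: list(list(list(list(option(list(char)))))) = list(E). Substituting into the earlier binding gives A := list(option(list(char))).
Decompose list/1: list(list(list(option(list(char))))) = E.
Bind E := list(list(list(option(list(char))))).
MGU = { A := list(option(list(char))), R := list(char), E := list(list(list(option(list(char))))) }, so A := list(option(list(char))).

list(option(list(char)))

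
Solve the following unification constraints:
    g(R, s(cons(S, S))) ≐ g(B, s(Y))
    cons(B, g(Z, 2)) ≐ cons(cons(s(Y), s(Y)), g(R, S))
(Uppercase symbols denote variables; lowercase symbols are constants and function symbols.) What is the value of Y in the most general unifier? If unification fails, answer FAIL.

cons(2, 2)

Decompose g/2: R ≐ B,  s(cons(S, S)) ≐ s(Y).
Bind R := B; substituting into the one remaining equation that mentions R gives: cons(B, g(Z, 2)) ≐ cons(cons(s(Y), s(Y)), g(B, S)).
Decompose s/1: cons(S, S) ≐ Y.
Bind Y := cons(S, S); substituting into the remaining equation gives: cons(B, g(Z, 2)) ≐ cons(cons(s(cons(S, S)), s(cons(S, S))), g(B, S)).
Decompose cons/2: B ≐ cons(s(cons(S, S)), s(cons(S, S))),  g(Z, 2) ≐ g(B, S).
Bind B := cons(s(cons(S, S)), s(cons(S, S))); substituting into the remaining equation gives: g(Z, 2) ≐ g(cons(s(cons(S, S)), s(cons(S, S))), S). Substituting into the earlier binding gives R := cons(s(cons(S, S)), s(cons(S, S))).
Decompose g/2: Z ≐ cons(s(cons(S, S)), s(cons(S, S))),  2 ≐ S.
Bind Z := cons(s(cons(S, S)), s(cons(S, S))); no other remaining equation mentions Z.
Bind S := 2. Substituting into the earlier bindings gives R := cons(s(cons(2, 2)), s(cons(2, 2))), Y := cons(2, 2), B := cons(s(cons(2, 2)), s(cons(2, 2))), Z := cons(s(cons(2, 2)), s(cons(2, 2))).
MGU = { R -> cons(s(cons(2, 2)), s(cons(2, 2))), Y -> cons(2, 2), B -> cons(s(cons(2, 2)), s(cons(2, 2))), Z -> cons(s(cons(2, 2)), s(cons(2, 2))), S -> 2 }, so Y -> cons(2, 2).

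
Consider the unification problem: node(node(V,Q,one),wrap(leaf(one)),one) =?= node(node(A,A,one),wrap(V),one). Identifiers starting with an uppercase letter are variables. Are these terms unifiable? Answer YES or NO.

YES

Decompose node/3: node(V,Q,one) =?= node(A,A,one),  wrap(leaf(one)) =?= wrap(V),  one =?= one.
Decompose node/3: V =?= A,  Q =?= A,  one =?= one.
Bind V := A; substituting into the one remaining equation that mentions V gives: wrap(leaf(one)) =?= wrap(A).
Bind Q := A; no other remaining equation mentions Q.
Delete trivial equation one =?= one.
Decompose wrap/1: leaf(one) =?= A.
Bind A := leaf(one); no other remaining equation mentions A. Substituting into the earlier bindings gives V := leaf(one), Q := leaf(one).
Delete trivial equation one =?= one.
No equations remain and no clash or occurs-check failure arose, so a unifier exists.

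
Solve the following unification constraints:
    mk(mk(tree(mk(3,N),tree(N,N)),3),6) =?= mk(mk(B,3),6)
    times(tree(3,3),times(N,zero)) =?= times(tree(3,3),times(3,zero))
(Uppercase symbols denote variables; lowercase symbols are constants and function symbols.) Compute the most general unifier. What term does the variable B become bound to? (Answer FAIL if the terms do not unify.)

Decompose mk/2: mk(tree(mk(3,N),tree(N,N)),3) =?= mk(B,3),  6 =?= 6.
Decompose mk/2: tree(mk(3,N),tree(N,N)) =?= B,  3 =?= 3.
Bind B := tree(mk(3,N),tree(N,N)); no other remaining equation mentions B.
Delete trivial equation 3 =?= 3.
Delete trivial equation 6 =?= 6.
Decompose times/2: tree(3,3) =?= tree(3,3),  times(N,zero) =?= times(3,zero).
Delete trivial equation tree(3,3) =?= tree(3,3).
Decompose times/2: N =?= 3,  zero =?= zero.
Bind N := 3; no other remaining equation mentions N. Substituting into the earlier binding gives B := tree(mk(3,3),tree(3,3)).
Delete trivial equation zero =?= zero.
MGU = { B := tree(mk(3,3),tree(3,3)), N := 3 }, so B := tree(mk(3,3),tree(3,3)).

tree(mk(3,3),tree(3,3))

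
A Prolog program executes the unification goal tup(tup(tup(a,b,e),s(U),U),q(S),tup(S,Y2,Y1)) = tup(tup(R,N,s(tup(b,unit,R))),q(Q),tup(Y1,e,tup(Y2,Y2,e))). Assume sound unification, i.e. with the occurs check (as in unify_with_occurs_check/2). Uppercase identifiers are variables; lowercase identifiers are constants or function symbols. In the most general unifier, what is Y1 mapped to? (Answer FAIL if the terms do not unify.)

tup(e,e,e)

Decompose tup/3: tup(tup(a,b,e),s(U),U) = tup(R,N,s(tup(b,unit,R))),  q(S) = q(Q),  tup(S,Y2,Y1) = tup(Y1,e,tup(Y2,Y2,e)).
Decompose tup/3: tup(a,b,e) = R,  s(U) = N,  U = s(tup(b,unit,R)).
Bind R := tup(a,b,e); substituting into the one remaining equation that mentions R gives: U = s(tup(b,unit,tup(a,b,e))).
Bind N := s(U); no other remaining equation mentions N.
Bind U := s(tup(b,unit,tup(a,b,e))); no other remaining equation mentions U. Substituting into the earlier binding gives N := s(s(tup(b,unit,tup(a,b,e)))).
Decompose q/1: S = Q.
Bind S := Q; substituting into the remaining equation gives: tup(Q,Y2,Y1) = tup(Y1,e,tup(Y2,Y2,e)).
Decompose tup/3: Q = Y1,  Y2 = e,  Y1 = tup(Y2,Y2,e).
Bind Q := Y1; no other remaining equation mentions Q. Substituting into the earlier binding gives S := Y1.
Bind Y2 := e; substituting into the remaining equation gives: Y1 = tup(e,e,e).
Bind Y1 := tup(e,e,e). Substituting into the earlier bindings gives S := tup(e,e,e), Q := tup(e,e,e).
MGU = { R -> tup(a,b,e), N -> s(s(tup(b,unit,tup(a,b,e)))), U -> s(tup(b,unit,tup(a,b,e))), S -> tup(e,e,e), Q -> tup(e,e,e), Y2 -> e, Y1 -> tup(e,e,e) }, so Y1 -> tup(e,e,e).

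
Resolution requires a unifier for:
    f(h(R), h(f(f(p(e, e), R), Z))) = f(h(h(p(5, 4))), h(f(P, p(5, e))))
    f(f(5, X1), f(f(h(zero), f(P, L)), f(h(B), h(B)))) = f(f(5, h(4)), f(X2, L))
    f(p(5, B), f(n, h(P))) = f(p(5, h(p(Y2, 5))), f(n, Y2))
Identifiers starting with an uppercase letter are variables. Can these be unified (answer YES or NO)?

Decompose f/2: h(R) = h(h(p(5, 4))),  h(f(f(p(e, e), R), Z)) = h(f(P, p(5, e))).
Decompose h/1: R = h(p(5, 4)).
Bind R := h(p(5, 4)); substituting into the one remaining equation that mentions R gives: h(f(f(p(e, e), h(p(5, 4))), Z)) = h(f(P, p(5, e))).
Decompose h/1: f(f(p(e, e), h(p(5, 4))), Z) = f(P, p(5, e)).
Decompose f/2: f(p(e, e), h(p(5, 4))) = P,  Z = p(5, e).
Bind P := f(p(e, e), h(p(5, 4))); substituting into the 2 remaining equations that mention P gives: f(f(5, X1), f(f(h(zero), f(f(p(e, e), h(p(5, 4))), L)), f(h(B), h(B)))) = f(f(5, h(4)), f(X2, L)),  f(p(5, B), f(n, h(f(p(e, e), h(p(5, 4)))))) = f(p(5, h(p(Y2, 5))), f(n, Y2)).
Bind Z := p(5, e); no other remaining equation mentions Z.
Decompose f/2: f(5, X1) = f(5, h(4)),  f(f(h(zero), f(f(p(e, e), h(p(5, 4))), L)), f(h(B), h(B))) = f(X2, L).
Decompose f/2: 5 = 5,  X1 = h(4).
Delete trivial equation 5 = 5.
Bind X1 := h(4); no other remaining equation mentions X1.
Decompose f/2: f(h(zero), f(f(p(e, e), h(p(5, 4))), L)) = X2,  f(h(B), h(B)) = L.
Bind X2 := f(h(zero), f(f(p(e, e), h(p(5, 4))), L)); no other remaining equation mentions X2.
Bind L := f(h(B), h(B)); no other remaining equation mentions L. Substituting into the earlier binding gives X2 := f(h(zero), f(f(p(e, e), h(p(5, 4))), f(h(B), h(B)))).
Decompose f/2: p(5, B) = p(5, h(p(Y2, 5))),  f(n, h(f(p(e, e), h(p(5, 4))))) = f(n, Y2).
Decompose p/2: 5 = 5,  B = h(p(Y2, 5)).
Delete trivial equation 5 = 5.
Bind B := h(p(Y2, 5)); no other remaining equation mentions B. Substituting into the earlier bindings gives X2 := f(h(zero), f(f(p(e, e), h(p(5, 4))), f(h(h(p(Y2, 5))), h(h(p(Y2, 5)))))), L := f(h(h(p(Y2, 5))), h(h(p(Y2, 5)))).
Decompose f/2: n = n,  h(f(p(e, e), h(p(5, 4)))) = Y2.
Delete trivial equation n = n.
Bind Y2 := h(f(p(e, e), h(p(5, 4)))). Substituting into the earlier bindings gives X2 := f(h(zero), f(f(p(e, e), h(p(5, 4))), f(h(h(p(h(f(p(e, e), h(p(5, 4)))), 5))), h(h(p(h(f(p(e, e), h(p(5, 4)))), 5)))))), L := f(h(h(p(h(f(p(e, e), h(p(5, 4)))), 5))), h(h(p(h(f(p(e, e), h(p(5, 4)))), 5)))), B := h(p(h(f(p(e, e), h(p(5, 4)))), 5)).
No equations remain and no clash or occurs-check failure arose, so a unifier exists.

YES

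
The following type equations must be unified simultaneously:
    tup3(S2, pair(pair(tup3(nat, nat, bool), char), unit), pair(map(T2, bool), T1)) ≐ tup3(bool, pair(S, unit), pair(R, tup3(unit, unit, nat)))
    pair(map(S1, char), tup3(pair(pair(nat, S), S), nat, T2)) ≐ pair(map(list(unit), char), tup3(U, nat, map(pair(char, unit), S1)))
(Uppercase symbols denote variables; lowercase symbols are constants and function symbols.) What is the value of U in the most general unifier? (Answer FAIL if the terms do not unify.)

pair(pair(nat, pair(tup3(nat, nat, bool), char)), pair(tup3(nat, nat, bool), char))

Decompose tup3/3: S2 ≐ bool,  pair(pair(tup3(nat, nat, bool), char), unit) ≐ pair(S, unit),  pair(map(T2, bool), T1) ≐ pair(R, tup3(unit, unit, nat)).
Bind S2 := bool; no other remaining equation mentions S2.
Decompose pair/2: pair(tup3(nat, nat, bool), char) ≐ S,  unit ≐ unit.
Bind S := pair(tup3(nat, nat, bool), char); substituting into the one remaining equation that mentions S gives: pair(map(S1, char), tup3(pair(pair(nat, pair(tup3(nat, nat, bool), char)), pair(tup3(nat, nat, bool), char)), nat, T2)) ≐ pair(map(list(unit), char), tup3(U, nat, map(pair(char, unit), S1))).
Delete trivial equation unit ≐ unit.
Decompose pair/2: map(T2, bool) ≐ R,  T1 ≐ tup3(unit, unit, nat).
Bind R := map(T2, bool); no other remaining equation mentions R.
Bind T1 := tup3(unit, unit, nat); no other remaining equation mentions T1.
Decompose pair/2: map(S1, char) ≐ map(list(unit), char),  tup3(pair(pair(nat, pair(tup3(nat, nat, bool), char)), pair(tup3(nat, nat, bool), char)), nat, T2) ≐ tup3(U, nat, map(pair(char, unit), S1)).
Decompose map/2: S1 ≐ list(unit),  char ≐ char.
Bind S1 := list(unit); substituting into the one remaining equation that mentions S1 gives: tup3(pair(pair(nat, pair(tup3(nat, nat, bool), char)), pair(tup3(nat, nat, bool), char)), nat, T2) ≐ tup3(U, nat, map(pair(char, unit), list(unit))).
Delete trivial equation char ≐ char.
Decompose tup3/3: pair(pair(nat, pair(tup3(nat, nat, bool), char)), pair(tup3(nat, nat, bool), char)) ≐ U,  nat ≐ nat,  T2 ≐ map(pair(char, unit), list(unit)).
Bind U := pair(pair(nat, pair(tup3(nat, nat, bool), char)), pair(tup3(nat, nat, bool), char)); no other remaining equation mentions U.
Delete trivial equation nat ≐ nat.
Bind T2 := map(pair(char, unit), list(unit)). Substituting into the earlier binding gives R := map(map(pair(char, unit), list(unit)), bool).
MGU = { S2 ↦ bool, S ↦ pair(tup3(nat, nat, bool), char), R ↦ map(map(pair(char, unit), list(unit)), bool), T1 ↦ tup3(unit, unit, nat), S1 ↦ list(unit), U ↦ pair(pair(nat, pair(tup3(nat, nat, bool), char)), pair(tup3(nat, nat, bool), char)), T2 ↦ map(pair(char, unit), list(unit)) }, so U ↦ pair(pair(nat, pair(tup3(nat, nat, bool), char)), pair(tup3(nat, nat, bool), char)).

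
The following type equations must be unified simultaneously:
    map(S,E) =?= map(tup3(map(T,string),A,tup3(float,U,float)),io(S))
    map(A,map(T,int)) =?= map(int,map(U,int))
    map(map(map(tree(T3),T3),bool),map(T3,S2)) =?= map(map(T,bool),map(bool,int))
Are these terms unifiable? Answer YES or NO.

Decompose map/2: S =?= tup3(map(T,string),A,tup3(float,U,float)),  E =?= io(S).
Bind S := tup3(map(T,string),A,tup3(float,U,float)); substituting into the one remaining equation that mentions S gives: E =?= io(tup3(map(T,string),A,tup3(float,U,float))).
Bind E := io(tup3(map(T,string),A,tup3(float,U,float))); no other remaining equation mentions E.
Decompose map/2: A =?= int,  map(T,int) =?= map(U,int).
Bind A := int; no other remaining equation mentions A. Substituting into the earlier bindings gives S := tup3(map(T,string),int,tup3(float,U,float)), E := io(tup3(map(T,string),int,tup3(float,U,float))).
Decompose map/2: T =?= U,  int =?= int.
Bind T := U; substituting into the one remaining equation that mentions T gives: map(map(map(tree(T3),T3),bool),map(T3,S2)) =?= map(map(U,bool),map(bool,int)). Substituting into the earlier bindings gives S := tup3(map(U,string),int,tup3(float,U,float)), E := io(tup3(map(U,string),int,tup3(float,U,float))).
Delete trivial equation int =?= int.
Decompose map/2: map(map(tree(T3),T3),bool) =?= map(U,bool),  map(T3,S2) =?= map(bool,int).
Decompose map/2: map(tree(T3),T3) =?= U,  bool =?= bool.
Bind U := map(tree(T3),T3); no other remaining equation mentions U. Substituting into the earlier bindings gives S := tup3(map(map(tree(T3),T3),string),int,tup3(float,map(tree(T3),T3),float)), E := io(tup3(map(map(tree(T3),T3),string),int,tup3(float,map(tree(T3),T3),float))), T := map(tree(T3),T3).
Delete trivial equation bool =?= bool.
Decompose map/2: T3 =?= bool,  S2 =?= int.
Bind T3 := bool; no other remaining equation mentions T3. Substituting into the earlier bindings gives S := tup3(map(map(tree(bool),bool),string),int,tup3(float,map(tree(bool),bool),float)), E := io(tup3(map(map(tree(bool),bool),string),int,tup3(float,map(tree(bool),bool),float))), T := map(tree(bool),bool), U := map(tree(bool),bool).
Bind S2 := int.
No equations remain and no clash or occurs-check failure arose, so a unifier exists.

YES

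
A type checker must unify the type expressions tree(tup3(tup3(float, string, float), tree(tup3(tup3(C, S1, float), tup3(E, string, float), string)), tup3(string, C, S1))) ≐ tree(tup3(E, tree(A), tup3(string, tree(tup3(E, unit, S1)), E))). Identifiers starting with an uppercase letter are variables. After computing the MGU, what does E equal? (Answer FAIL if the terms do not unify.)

Decompose tree/1: tup3(tup3(float, string, float), tree(tup3(tup3(C, S1, float), tup3(E, string, float), string)), tup3(string, C, S1)) ≐ tup3(E, tree(A), tup3(string, tree(tup3(E, unit, S1)), E)).
Decompose tup3/3: tup3(float, string, float) ≐ E,  tree(tup3(tup3(C, S1, float), tup3(E, string, float), string)) ≐ tree(A),  tup3(string, C, S1) ≐ tup3(string, tree(tup3(E, unit, S1)), E).
Bind E := tup3(float, string, float); substituting into the remaining equations gives: tree(tup3(tup3(C, S1, float), tup3(tup3(float, string, float), string, float), string)) ≐ tree(A),  tup3(string, C, S1) ≐ tup3(string, tree(tup3(tup3(float, string, float), unit, S1)), tup3(float, string, float)).
Decompose tree/1: tup3(tup3(C, S1, float), tup3(tup3(float, string, float), string, float), string) ≐ A.
Bind A := tup3(tup3(C, S1, float), tup3(tup3(float, string, float), string, float), string); no other remaining equation mentions A.
Decompose tup3/3: string ≐ string,  C ≐ tree(tup3(tup3(float, string, float), unit, S1)),  S1 ≐ tup3(float, string, float).
Delete trivial equation string ≐ string.
Bind C := tree(tup3(tup3(float, string, float), unit, S1)); no other remaining equation mentions C. Substituting into the earlier binding gives A := tup3(tup3(tree(tup3(tup3(float, string, float), unit, S1)), S1, float), tup3(tup3(float, string, float), string, float), string).
Bind S1 := tup3(float, string, float). Substituting into the earlier bindings gives A := tup3(tup3(tree(tup3(tup3(float, string, float), unit, tup3(float, string, float))), tup3(float, string, float), float), tup3(tup3(float, string, float), string, float), string), C := tree(tup3(tup3(float, string, float), unit, tup3(float, string, float))).
MGU = { E ↦ tup3(float, string, float), A ↦ tup3(tup3(tree(tup3(tup3(float, string, float), unit, tup3(float, string, float))), tup3(float, string, float), float), tup3(tup3(float, string, float), string, float), string), C ↦ tree(tup3(tup3(float, string, float), unit, tup3(float, string, float))), S1 ↦ tup3(float, string, float) }, so E ↦ tup3(float, string, float).

tup3(float, string, float)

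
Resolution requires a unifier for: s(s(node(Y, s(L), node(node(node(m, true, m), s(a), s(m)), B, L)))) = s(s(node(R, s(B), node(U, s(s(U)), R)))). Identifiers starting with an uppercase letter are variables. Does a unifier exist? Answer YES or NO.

Decompose s/1: s(node(Y, s(L), node(node(node(m, true, m), s(a), s(m)), B, L))) = s(node(R, s(B), node(U, s(s(U)), R))).
Decompose s/1: node(Y, s(L), node(node(node(m, true, m), s(a), s(m)), B, L)) = node(R, s(B), node(U, s(s(U)), R)).
Decompose node/3: Y = R,  s(L) = s(B),  node(node(node(m, true, m), s(a), s(m)), B, L) = node(U, s(s(U)), R).
Bind Y := R; no other remaining equation mentions Y.
Decompose s/1: L = B.
Bind L := B; substituting into the remaining equation gives: node(node(node(m, true, m), s(a), s(m)), B, B) = node(U, s(s(U)), R).
Decompose node/3: node(node(m, true, m), s(a), s(m)) = U,  B = s(s(U)),  B = R.
Bind U := node(node(m, true, m), s(a), s(m)); substituting into the one remaining equation that mentions U gives: B = s(s(node(node(m, true, m), s(a), s(m)))).
Bind B := s(s(node(node(m, true, m), s(a), s(m)))); substituting into the remaining equation gives: s(s(node(node(m, true, m), s(a), s(m)))) = R. Substituting into the earlier binding gives L := s(s(node(node(m, true, m), s(a), s(m)))).
Bind R := s(s(node(node(m, true, m), s(a), s(m)))). Substituting into the earlier binding gives Y := s(s(node(node(m, true, m), s(a), s(m)))).
No equations remain and no clash or occurs-check failure arose, so a unifier exists.

YES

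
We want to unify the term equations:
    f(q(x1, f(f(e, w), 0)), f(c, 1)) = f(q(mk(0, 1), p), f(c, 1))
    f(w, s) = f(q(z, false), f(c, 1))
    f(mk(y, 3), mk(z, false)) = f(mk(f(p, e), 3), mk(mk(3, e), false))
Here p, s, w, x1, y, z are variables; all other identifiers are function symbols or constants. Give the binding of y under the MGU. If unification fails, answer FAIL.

Decompose f/2: q(x1, f(f(e, w), 0)) = q(mk(0, 1), p),  f(c, 1) = f(c, 1).
Decompose q/2: x1 = mk(0, 1),  f(f(e, w), 0) = p.
Bind x1 := mk(0, 1); no other remaining equation mentions x1.
Bind p := f(f(e, w), 0); substituting into the one remaining equation that mentions p gives: f(mk(y, 3), mk(z, false)) = f(mk(f(f(f(e, w), 0), e), 3), mk(mk(3, e), false)).
Delete trivial equation f(c, 1) = f(c, 1).
Decompose f/2: w = q(z, false),  s = f(c, 1).
Bind w := q(z, false); substituting into the one remaining equation that mentions w gives: f(mk(y, 3), mk(z, false)) = f(mk(f(f(f(e, q(z, false)), 0), e), 3), mk(mk(3, e), false)). Substituting into the earlier binding gives p := f(f(e, q(z, false)), 0).
Bind s := f(c, 1); no other remaining equation mentions s.
Decompose f/2: mk(y, 3) = mk(f(f(f(e, q(z, false)), 0), e), 3),  mk(z, false) = mk(mk(3, e), false).
Decompose mk/2: y = f(f(f(e, q(z, false)), 0), e),  3 = 3.
Bind y := f(f(f(e, q(z, false)), 0), e); no other remaining equation mentions y.
Delete trivial equation 3 = 3.
Decompose mk/2: z = mk(3, e),  false = false.
Bind z := mk(3, e); no other remaining equation mentions z. Substituting into the earlier bindings gives p := f(f(e, q(mk(3, e), false)), 0), w := q(mk(3, e), false), y := f(f(f(e, q(mk(3, e), false)), 0), e).
Delete trivial equation false = false.
MGU = { x1 -> mk(0, 1), p -> f(f(e, q(mk(3, e), false)), 0), w -> q(mk(3, e), false), s -> f(c, 1), y -> f(f(f(e, q(mk(3, e), false)), 0), e), z -> mk(3, e) }, so y -> f(f(f(e, q(mk(3, e), false)), 0), e).

f(f(f(e, q(mk(3, e), false)), 0), e)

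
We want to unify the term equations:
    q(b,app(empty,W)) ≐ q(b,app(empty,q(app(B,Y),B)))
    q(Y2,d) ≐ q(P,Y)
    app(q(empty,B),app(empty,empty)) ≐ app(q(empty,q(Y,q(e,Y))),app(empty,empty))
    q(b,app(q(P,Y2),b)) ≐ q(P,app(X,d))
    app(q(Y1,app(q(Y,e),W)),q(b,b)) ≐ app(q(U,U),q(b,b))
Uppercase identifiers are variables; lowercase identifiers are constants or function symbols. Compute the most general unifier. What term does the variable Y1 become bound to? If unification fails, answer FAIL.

Decompose q/2: b ≐ b,  app(empty,W) ≐ app(empty,q(app(B,Y),B)).
Delete trivial equation b ≐ b.
Decompose app/2: empty ≐ empty,  W ≐ q(app(B,Y),B).
Delete trivial equation empty ≐ empty.
Bind W := q(app(B,Y),B); substituting into the one remaining equation that mentions W gives: app(q(Y1,app(q(Y,e),q(app(B,Y),B))),q(b,b)) ≐ app(q(U,U),q(b,b)).
Decompose q/2: Y2 ≐ P,  d ≐ Y.
Bind Y2 := P; substituting into the one remaining equation that mentions Y2 gives: q(b,app(q(P,P),b)) ≐ q(P,app(X,d)).
Bind Y := d; substituting into the 2 remaining equations that mention Y gives: app(q(empty,B),app(empty,empty)) ≐ app(q(empty,q(d,q(e,d))),app(empty,empty)),  app(q(Y1,app(q(d,e),q(app(B,d),B))),q(b,b)) ≐ app(q(U,U),q(b,b)). Substituting into the earlier binding gives W := q(app(B,d),B).
Decompose app/2: q(empty,B) ≐ q(empty,q(d,q(e,d))),  app(empty,empty) ≐ app(empty,empty).
Decompose q/2: empty ≐ empty,  B ≐ q(d,q(e,d)).
Delete trivial equation empty ≐ empty.
Bind B := q(d,q(e,d)); substituting into the one remaining equation that mentions B gives: app(q(Y1,app(q(d,e),q(app(q(d,q(e,d)),d),q(d,q(e,d))))),q(b,b)) ≐ app(q(U,U),q(b,b)). Substituting into the earlier binding gives W := q(app(q(d,q(e,d)),d),q(d,q(e,d))).
Delete trivial equation app(empty,empty) ≐ app(empty,empty).
Decompose q/2: b ≐ P,  app(q(P,P),b) ≐ app(X,d).
Bind P := b; substituting into the one remaining equation that mentions P gives: app(q(b,b),b) ≐ app(X,d). Substituting into the earlier binding gives Y2 := b.
Decompose app/2: q(b,b) ≐ X,  b ≐ d.
Bind X := q(b,b); no other remaining equation mentions X.
Clash: constants b and d differ; no unifier exists.

FAIL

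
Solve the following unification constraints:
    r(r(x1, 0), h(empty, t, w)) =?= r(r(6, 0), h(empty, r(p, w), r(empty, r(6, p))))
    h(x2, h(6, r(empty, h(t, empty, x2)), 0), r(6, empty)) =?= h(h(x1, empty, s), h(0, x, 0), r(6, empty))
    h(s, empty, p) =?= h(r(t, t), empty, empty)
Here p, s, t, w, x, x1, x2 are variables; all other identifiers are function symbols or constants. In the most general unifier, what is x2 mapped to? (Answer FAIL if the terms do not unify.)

Decompose r/2: r(x1, 0) =?= r(6, 0),  h(empty, t, w) =?= h(empty, r(p, w), r(empty, r(6, p))).
Decompose r/2: x1 =?= 6,  0 =?= 0.
Bind x1 := 6; substituting into the one remaining equation that mentions x1 gives: h(x2, h(6, r(empty, h(t, empty, x2)), 0), r(6, empty)) =?= h(h(6, empty, s), h(0, x, 0), r(6, empty)).
Delete trivial equation 0 =?= 0.
Decompose h/3: empty =?= empty,  t =?= r(p, w),  w =?= r(empty, r(6, p)).
Delete trivial equation empty =?= empty.
Bind t := r(p, w); substituting into the 2 remaining equations that mention t gives: h(x2, h(6, r(empty, h(r(p, w), empty, x2)), 0), r(6, empty)) =?= h(h(6, empty, s), h(0, x, 0), r(6, empty)),  h(s, empty, p) =?= h(r(r(p, w), r(p, w)), empty, empty).
Bind w := r(empty, r(6, p)); substituting into the remaining equations gives: h(x2, h(6, r(empty, h(r(p, r(empty, r(6, p))), empty, x2)), 0), r(6, empty)) =?= h(h(6, empty, s), h(0, x, 0), r(6, empty)),  h(s, empty, p) =?= h(r(r(p, r(empty, r(6, p))), r(p, r(empty, r(6, p)))), empty, empty). Substituting into the earlier binding gives t := r(p, r(empty, r(6, p))).
Decompose h/3: x2 =?= h(6, empty, s),  h(6, r(empty, h(r(p, r(empty, r(6, p))), empty, x2)), 0) =?= h(0, x, 0),  r(6, empty) =?= r(6, empty).
Bind x2 := h(6, empty, s); substituting into the one remaining equation that mentions x2 gives: h(6, r(empty, h(r(p, r(empty, r(6, p))), empty, h(6, empty, s))), 0) =?= h(0, x, 0).
Decompose h/3: 6 =?= 0,  r(empty, h(r(p, r(empty, r(6, p))), empty, h(6, empty, s))) =?= x,  0 =?= 0.
Clash: constants 6 and 0 differ; no unifier exists.

FAIL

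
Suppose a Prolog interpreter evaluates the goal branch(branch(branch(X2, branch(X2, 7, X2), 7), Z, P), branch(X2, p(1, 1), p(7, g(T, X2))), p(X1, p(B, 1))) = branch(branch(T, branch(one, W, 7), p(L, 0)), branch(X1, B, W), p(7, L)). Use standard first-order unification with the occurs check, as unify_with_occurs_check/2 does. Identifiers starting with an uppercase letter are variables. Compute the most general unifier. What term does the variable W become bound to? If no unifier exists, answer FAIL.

Decompose branch/3: branch(branch(X2, branch(X2, 7, X2), 7), Z, P) = branch(T, branch(one, W, 7), p(L, 0)),  branch(X2, p(1, 1), p(7, g(T, X2))) = branch(X1, B, W),  p(X1, p(B, 1)) = p(7, L).
Decompose branch/3: branch(X2, branch(X2, 7, X2), 7) = T,  Z = branch(one, W, 7),  P = p(L, 0).
Bind T := branch(X2, branch(X2, 7, X2), 7); substituting into the one remaining equation that mentions T gives: branch(X2, p(1, 1), p(7, g(branch(X2, branch(X2, 7, X2), 7), X2))) = branch(X1, B, W).
Bind Z := branch(one, W, 7); no other remaining equation mentions Z.
Bind P := p(L, 0); no other remaining equation mentions P.
Decompose branch/3: X2 = X1,  p(1, 1) = B,  p(7, g(branch(X2, branch(X2, 7, X2), 7), X2)) = W.
Bind X2 := X1; substituting into the one remaining equation that mentions X2 gives: p(7, g(branch(X1, branch(X1, 7, X1), 7), X1)) = W. Substituting into the earlier binding gives T := branch(X1, branch(X1, 7, X1), 7).
Bind B := p(1, 1); substituting into the one remaining equation that mentions B gives: p(X1, p(p(1, 1), 1)) = p(7, L).
Bind W := p(7, g(branch(X1, branch(X1, 7, X1), 7), X1)); no other remaining equation mentions W. Substituting into the earlier binding gives Z := branch(one, p(7, g(branch(X1, branch(X1, 7, X1), 7), X1)), 7).
Decompose p/2: X1 = 7,  p(p(1, 1), 1) = L.
Bind X1 := 7; no other remaining equation mentions X1. Substituting into the earlier bindings gives T := branch(7, branch(7, 7, 7), 7), Z := branch(one, p(7, g(branch(7, branch(7, 7, 7), 7), 7)), 7), X2 := 7, W := p(7, g(branch(7, branch(7, 7, 7), 7), 7)).
Bind L := p(p(1, 1), 1). Substituting into the earlier binding gives P := p(p(p(1, 1), 1), 0).
MGU = { T -> branch(7, branch(7, 7, 7), 7), Z -> branch(one, p(7, g(branch(7, branch(7, 7, 7), 7), 7)), 7), P -> p(p(p(1, 1), 1), 0), X2 -> 7, B -> p(1, 1), W -> p(7, g(branch(7, branch(7, 7, 7), 7), 7)), X1 -> 7, L -> p(p(1, 1), 1) }, so W -> p(7, g(branch(7, branch(7, 7, 7), 7), 7)).

p(7, g(branch(7, branch(7, 7, 7), 7), 7))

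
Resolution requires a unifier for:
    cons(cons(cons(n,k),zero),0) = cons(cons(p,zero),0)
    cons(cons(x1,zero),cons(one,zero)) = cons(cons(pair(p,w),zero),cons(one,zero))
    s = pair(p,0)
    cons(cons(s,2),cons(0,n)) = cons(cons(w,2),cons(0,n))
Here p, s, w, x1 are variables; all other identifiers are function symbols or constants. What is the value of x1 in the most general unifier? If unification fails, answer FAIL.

Decompose cons/2: cons(cons(n,k),zero) = cons(p,zero),  0 = 0.
Decompose cons/2: cons(n,k) = p,  zero = zero.
Bind p := cons(n,k); substituting into the 2 remaining equations that mention p gives: cons(cons(x1,zero),cons(one,zero)) = cons(cons(pair(cons(n,k),w),zero),cons(one,zero)),  s = pair(cons(n,k),0).
Delete trivial equation zero = zero.
Delete trivial equation 0 = 0.
Decompose cons/2: cons(x1,zero) = cons(pair(cons(n,k),w),zero),  cons(one,zero) = cons(one,zero).
Decompose cons/2: x1 = pair(cons(n,k),w),  zero = zero.
Bind x1 := pair(cons(n,k),w); no other remaining equation mentions x1.
Delete trivial equation zero = zero.
Delete trivial equation cons(one,zero) = cons(one,zero).
Bind s := pair(cons(n,k),0); substituting into the remaining equation gives: cons(cons(pair(cons(n,k),0),2),cons(0,n)) = cons(cons(w,2),cons(0,n)).
Decompose cons/2: cons(pair(cons(n,k),0),2) = cons(w,2),  cons(0,n) = cons(0,n).
Decompose cons/2: pair(cons(n,k),0) = w,  2 = 2.
Bind w := pair(cons(n,k),0); no other remaining equation mentions w. Substituting into the earlier binding gives x1 := pair(cons(n,k),pair(cons(n,k),0)).
Delete trivial equation 2 = 2.
Delete trivial equation cons(0,n) = cons(0,n).
MGU = { p := cons(n,k), x1 := pair(cons(n,k),pair(cons(n,k),0)), s := pair(cons(n,k),0), w := pair(cons(n,k),0) }, so x1 := pair(cons(n,k),pair(cons(n,k),0)).

pair(cons(n,k),pair(cons(n,k),0))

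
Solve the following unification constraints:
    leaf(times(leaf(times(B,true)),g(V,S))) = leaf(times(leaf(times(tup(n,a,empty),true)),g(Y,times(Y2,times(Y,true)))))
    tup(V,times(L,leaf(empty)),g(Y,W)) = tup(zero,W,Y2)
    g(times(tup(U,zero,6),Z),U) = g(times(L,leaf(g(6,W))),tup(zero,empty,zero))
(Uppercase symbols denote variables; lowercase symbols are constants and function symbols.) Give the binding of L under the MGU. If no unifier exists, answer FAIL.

tup(tup(zero,empty,zero),zero,6)

Decompose leaf/1: times(leaf(times(B,true)),g(V,S)) = times(leaf(times(tup(n,a,empty),true)),g(Y,times(Y2,times(Y,true)))).
Decompose times/2: leaf(times(B,true)) = leaf(times(tup(n,a,empty),true)),  g(V,S) = g(Y,times(Y2,times(Y,true))).
Decompose leaf/1: times(B,true) = times(tup(n,a,empty),true).
Decompose times/2: B = tup(n,a,empty),  true = true.
Bind B := tup(n,a,empty); no other remaining equation mentions B.
Delete trivial equation true = true.
Decompose g/2: V = Y,  S = times(Y2,times(Y,true)).
Bind V := Y; substituting into the one remaining equation that mentions V gives: tup(Y,times(L,leaf(empty)),g(Y,W)) = tup(zero,W,Y2).
Bind S := times(Y2,times(Y,true)); no other remaining equation mentions S.
Decompose tup/3: Y = zero,  times(L,leaf(empty)) = W,  g(Y,W) = Y2.
Bind Y := zero; substituting into the one remaining equation that mentions Y gives: g(zero,W) = Y2. Substituting into the earlier bindings gives V := zero, S := times(Y2,times(zero,true)).
Bind W := times(L,leaf(empty)); substituting into the remaining equations gives: g(zero,times(L,leaf(empty))) = Y2,  g(times(tup(U,zero,6),Z),U) = g(times(L,leaf(g(6,times(L,leaf(empty))))),tup(zero,empty,zero)).
Bind Y2 := g(zero,times(L,leaf(empty))); no other remaining equation mentions Y2. Substituting into the earlier binding gives S := times(g(zero,times(L,leaf(empty))),times(zero,true)).
Decompose g/2: times(tup(U,zero,6),Z) = times(L,leaf(g(6,times(L,leaf(empty))))),  U = tup(zero,empty,zero).
Decompose times/2: tup(U,zero,6) = L,  Z = leaf(g(6,times(L,leaf(empty)))).
Bind L := tup(U,zero,6); substituting into the one remaining equation that mentions L gives: Z = leaf(g(6,times(tup(U,zero,6),leaf(empty)))). Substituting into the earlier bindings gives S := times(g(zero,times(tup(U,zero,6),leaf(empty))),times(zero,true)), W := times(tup(U,zero,6),leaf(empty)), Y2 := g(zero,times(tup(U,zero,6),leaf(empty))).
Bind Z := leaf(g(6,times(tup(U,zero,6),leaf(empty)))); no other remaining equation mentions Z.
Bind U := tup(zero,empty,zero). Substituting into the earlier bindings gives S := times(g(zero,times(tup(tup(zero,empty,zero),zero,6),leaf(empty))),times(zero,true)), W := times(tup(tup(zero,empty,zero),zero,6),leaf(empty)), Y2 := g(zero,times(tup(tup(zero,empty,zero),zero,6),leaf(empty))), L := tup(tup(zero,empty,zero),zero,6), Z := leaf(g(6,times(tup(tup(zero,empty,zero),zero,6),leaf(empty)))).
MGU = { B ↦ tup(n,a,empty), V ↦ zero, S ↦ times(g(zero,times(tup(tup(zero,empty,zero),zero,6),leaf(empty))),times(zero,true)), Y ↦ zero, W ↦ times(tup(tup(zero,empty,zero),zero,6),leaf(empty)), Y2 ↦ g(zero,times(tup(tup(zero,empty,zero),zero,6),leaf(empty))), L ↦ tup(tup(zero,empty,zero),zero,6), Z ↦ leaf(g(6,times(tup(tup(zero,empty,zero),zero,6),leaf(empty)))), U ↦ tup(zero,empty,zero) }, so L ↦ tup(tup(zero,empty,zero),zero,6).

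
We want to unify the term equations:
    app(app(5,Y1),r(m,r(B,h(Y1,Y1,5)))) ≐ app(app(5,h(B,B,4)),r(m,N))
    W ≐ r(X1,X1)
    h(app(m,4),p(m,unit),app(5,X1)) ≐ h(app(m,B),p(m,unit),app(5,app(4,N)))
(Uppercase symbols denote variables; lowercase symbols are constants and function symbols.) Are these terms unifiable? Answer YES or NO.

Decompose app/2: app(5,Y1) ≐ app(5,h(B,B,4)),  r(m,r(B,h(Y1,Y1,5))) ≐ r(m,N).
Decompose app/2: 5 ≐ 5,  Y1 ≐ h(B,B,4).
Delete trivial equation 5 ≐ 5.
Bind Y1 := h(B,B,4); substituting into the one remaining equation that mentions Y1 gives: r(m,r(B,h(h(B,B,4),h(B,B,4),5))) ≐ r(m,N).
Decompose r/2: m ≐ m,  r(B,h(h(B,B,4),h(B,B,4),5)) ≐ N.
Delete trivial equation m ≐ m.
Bind N := r(B,h(h(B,B,4),h(B,B,4),5)); substituting into the one remaining equation that mentions N gives: h(app(m,4),p(m,unit),app(5,X1)) ≐ h(app(m,B),p(m,unit),app(5,app(4,r(B,h(h(B,B,4),h(B,B,4),5))))).
Bind W := r(X1,X1); no other remaining equation mentions W.
Decompose h/3: app(m,4) ≐ app(m,B),  p(m,unit) ≐ p(m,unit),  app(5,X1) ≐ app(5,app(4,r(B,h(h(B,B,4),h(B,B,4),5)))).
Decompose app/2: m ≐ m,  4 ≐ B.
Delete trivial equation m ≐ m.
Bind B := 4; substituting into the one remaining equation that mentions B gives: app(5,X1) ≐ app(5,app(4,r(4,h(h(4,4,4),h(4,4,4),5)))). Substituting into the earlier bindings gives Y1 := h(4,4,4), N := r(4,h(h(4,4,4),h(4,4,4),5)).
Delete trivial equation p(m,unit) ≐ p(m,unit).
Decompose app/2: 5 ≐ 5,  X1 ≐ app(4,r(4,h(h(4,4,4),h(4,4,4),5))).
Delete trivial equation 5 ≐ 5.
Bind X1 := app(4,r(4,h(h(4,4,4),h(4,4,4),5))). Substituting into the earlier binding gives W := r(app(4,r(4,h(h(4,4,4),h(4,4,4),5))),app(4,r(4,h(h(4,4,4),h(4,4,4),5)))).
No equations remain and no clash or occurs-check failure arose, so a unifier exists.

YES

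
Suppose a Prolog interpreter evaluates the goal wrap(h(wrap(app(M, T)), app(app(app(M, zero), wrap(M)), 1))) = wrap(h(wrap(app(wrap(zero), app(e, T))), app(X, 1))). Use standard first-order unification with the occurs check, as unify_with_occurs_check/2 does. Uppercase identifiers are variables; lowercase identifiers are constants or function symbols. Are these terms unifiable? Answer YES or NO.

NO

Decompose wrap/1: h(wrap(app(M, T)), app(app(app(M, zero), wrap(M)), 1)) = h(wrap(app(wrap(zero), app(e, T))), app(X, 1)).
Decompose h/2: wrap(app(M, T)) = wrap(app(wrap(zero), app(e, T))),  app(app(app(M, zero), wrap(M)), 1) = app(X, 1).
Decompose wrap/1: app(M, T) = app(wrap(zero), app(e, T)).
Decompose app/2: M = wrap(zero),  T = app(e, T).
Bind M := wrap(zero); substituting into the one remaining equation that mentions M gives: app(app(app(wrap(zero), zero), wrap(wrap(zero))), 1) = app(X, 1).
Occurs check fails: T occurs in app(e, T); the equation T = app(e, T) has no finite solution.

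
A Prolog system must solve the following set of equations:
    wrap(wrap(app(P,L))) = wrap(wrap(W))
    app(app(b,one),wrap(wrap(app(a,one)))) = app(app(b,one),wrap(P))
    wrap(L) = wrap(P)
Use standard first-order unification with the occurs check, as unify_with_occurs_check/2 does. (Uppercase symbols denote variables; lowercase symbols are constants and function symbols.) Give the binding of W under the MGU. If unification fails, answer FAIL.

Decompose wrap/1: wrap(app(P,L)) = wrap(W).
Decompose wrap/1: app(P,L) = W.
Bind W := app(P,L); no other remaining equation mentions W.
Decompose app/2: app(b,one) = app(b,one),  wrap(wrap(app(a,one))) = wrap(P).
Delete trivial equation app(b,one) = app(b,one).
Decompose wrap/1: wrap(app(a,one)) = P.
Bind P := wrap(app(a,one)); substituting into the remaining equation gives: wrap(L) = wrap(wrap(app(a,one))). Substituting into the earlier binding gives W := app(wrap(app(a,one)),L).
Decompose wrap/1: L = wrap(app(a,one)).
Bind L := wrap(app(a,one)). Substituting into the earlier binding gives W := app(wrap(app(a,one)),wrap(app(a,one))).
MGU = { W ↦ app(wrap(app(a,one)),wrap(app(a,one))), P ↦ wrap(app(a,one)), L ↦ wrap(app(a,one)) }, so W ↦ app(wrap(app(a,one)),wrap(app(a,one))).

app(wrap(app(a,one)),wrap(app(a,one)))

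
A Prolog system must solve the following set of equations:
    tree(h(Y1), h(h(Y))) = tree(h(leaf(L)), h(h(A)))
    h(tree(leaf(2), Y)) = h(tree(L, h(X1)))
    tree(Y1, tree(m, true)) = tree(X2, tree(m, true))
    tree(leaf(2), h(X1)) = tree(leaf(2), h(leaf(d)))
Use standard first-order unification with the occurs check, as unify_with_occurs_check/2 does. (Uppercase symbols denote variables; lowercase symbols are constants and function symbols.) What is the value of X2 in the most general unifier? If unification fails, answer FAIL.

Decompose tree/2: h(Y1) = h(leaf(L)),  h(h(Y)) = h(h(A)).
Decompose h/1: Y1 = leaf(L).
Bind Y1 := leaf(L); substituting into the one remaining equation that mentions Y1 gives: tree(leaf(L), tree(m, true)) = tree(X2, tree(m, true)).
Decompose h/1: h(Y) = h(A).
Decompose h/1: Y = A.
Bind Y := A; substituting into the one remaining equation that mentions Y gives: h(tree(leaf(2), A)) = h(tree(L, h(X1))).
Decompose h/1: tree(leaf(2), A) = tree(L, h(X1)).
Decompose tree/2: leaf(2) = L,  A = h(X1).
Bind L := leaf(2); substituting into the one remaining equation that mentions L gives: tree(leaf(leaf(2)), tree(m, true)) = tree(X2, tree(m, true)). Substituting into the earlier binding gives Y1 := leaf(leaf(2)).
Bind A := h(X1); no other remaining equation mentions A. Substituting into the earlier binding gives Y := h(X1).
Decompose tree/2: leaf(leaf(2)) = X2,  tree(m, true) = tree(m, true).
Bind X2 := leaf(leaf(2)); no other remaining equation mentions X2.
Delete trivial equation tree(m, true) = tree(m, true).
Decompose tree/2: leaf(2) = leaf(2),  h(X1) = h(leaf(d)).
Delete trivial equation leaf(2) = leaf(2).
Decompose h/1: X1 = leaf(d).
Bind X1 := leaf(d). Substituting into the earlier bindings gives Y := h(leaf(d)), A := h(leaf(d)).
MGU = { Y1 -> leaf(leaf(2)), Y -> h(leaf(d)), L -> leaf(2), A -> h(leaf(d)), X2 -> leaf(leaf(2)), X1 -> leaf(d) }, so X2 -> leaf(leaf(2)).

leaf(leaf(2))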